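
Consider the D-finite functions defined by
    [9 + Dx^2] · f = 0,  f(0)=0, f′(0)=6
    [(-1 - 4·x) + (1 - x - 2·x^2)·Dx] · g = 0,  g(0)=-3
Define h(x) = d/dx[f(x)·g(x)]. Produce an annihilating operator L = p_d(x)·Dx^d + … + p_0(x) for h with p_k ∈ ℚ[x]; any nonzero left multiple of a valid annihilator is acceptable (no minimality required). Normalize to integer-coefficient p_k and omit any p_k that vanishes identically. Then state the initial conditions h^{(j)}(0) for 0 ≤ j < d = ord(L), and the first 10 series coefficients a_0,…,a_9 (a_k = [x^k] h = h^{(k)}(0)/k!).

L = (-33 - 162·x - 243·x^2 + 324·x^3 + 324·x^4) + (-6 - 6·x + 108·x^2 + 144·x^3)·Dx + (5 - 14·x - 19·x^2 + 36·x^3 + 36·x^4)·Dx^2  (order 2).
h: a_k = -18, -36, -81, -252, -2583/4, -15309/10, -143037/40, -285921/35, -41190201/2240, -9151425/224, …
ICs: h(0) = -18, h′(0) = -36.

f: a_k = 0, 6, 0, -9, 0, 81/20, 0, -243/280, 0, 243/2240, …
g: a_k = -3, -3, -9, -15, -33, -63, -129, -255, -513, -1023, …
Product ⇒ symmetric product L₀, ord ≤ 2.
h=h₀': d/dx-closure on L₀ ⇒ L.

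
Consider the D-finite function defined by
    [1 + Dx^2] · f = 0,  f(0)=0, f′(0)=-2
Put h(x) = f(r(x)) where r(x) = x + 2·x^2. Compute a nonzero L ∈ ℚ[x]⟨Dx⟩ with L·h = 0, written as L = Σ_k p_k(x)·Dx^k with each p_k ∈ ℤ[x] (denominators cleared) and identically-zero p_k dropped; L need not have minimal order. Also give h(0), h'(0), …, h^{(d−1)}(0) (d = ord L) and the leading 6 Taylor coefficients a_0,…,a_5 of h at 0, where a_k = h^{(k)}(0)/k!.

f: a_k = 0, -2, 0, 1/3, 0, -1/60, …
Change of var in L_f (x↦r) gives L₀.
L = (1 + 12·x + 48·x^2 + 64·x^3) - 4·Dx + (1 + 4·x)·Dx^2  (order 2).
h: a_k = 0, -2, -4, 1/3, 2, 239/60, …
ICs: h(0) = 0, h′(0) = -2.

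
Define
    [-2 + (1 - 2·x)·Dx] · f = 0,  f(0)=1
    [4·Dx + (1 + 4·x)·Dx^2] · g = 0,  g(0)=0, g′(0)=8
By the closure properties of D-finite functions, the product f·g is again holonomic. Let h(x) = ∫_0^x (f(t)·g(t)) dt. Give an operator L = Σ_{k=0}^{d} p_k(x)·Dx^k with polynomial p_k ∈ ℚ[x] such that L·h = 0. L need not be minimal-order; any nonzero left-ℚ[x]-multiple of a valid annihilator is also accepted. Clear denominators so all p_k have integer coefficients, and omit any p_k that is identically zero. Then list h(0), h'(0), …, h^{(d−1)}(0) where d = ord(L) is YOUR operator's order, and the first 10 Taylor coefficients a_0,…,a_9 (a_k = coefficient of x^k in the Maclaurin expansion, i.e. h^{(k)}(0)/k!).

f: a_k = 1, 2, 4, 8, 16, 32, 64, 128, 256, 512, …
g: a_k = 0, 8, -16, 128/3, -128, 2048/5, -4096/3, 32768/7, -16384, 524288/9, …
L₀ := L_f ⊗_s L_g (sym. prod.), ord ≤ 2.
h=∫₀ˣh₀: take L = L₀·Dx.
L = 8·Dx + 24·x·Dx^2 + (-1 - 2·x + 8·x^2)·Dx^3  (order 3).
h: a_k = 0, 0, 4, 0, 32/3, -128/15, 2432/45, -512/5, 14208/35, -346112/315, …
ICs: h(0) = 0, h′(0) = 0, h′′(0) = 8.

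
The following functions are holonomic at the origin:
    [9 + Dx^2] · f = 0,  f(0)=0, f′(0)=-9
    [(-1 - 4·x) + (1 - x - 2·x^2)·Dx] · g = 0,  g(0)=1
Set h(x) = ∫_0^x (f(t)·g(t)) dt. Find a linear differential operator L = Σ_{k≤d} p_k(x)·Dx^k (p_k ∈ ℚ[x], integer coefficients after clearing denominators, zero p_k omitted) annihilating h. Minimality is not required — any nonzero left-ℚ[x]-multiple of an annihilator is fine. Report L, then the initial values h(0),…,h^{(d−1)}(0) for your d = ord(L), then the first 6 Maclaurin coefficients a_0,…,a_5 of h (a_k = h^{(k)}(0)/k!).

f: a_k = 0, -9, 0, 27/2, 0, -243/40, …
g: a_k = 1, 1, 3, 5, 11, 21, …
Sym-product of L_f,L_g gives L₀ (≤ ord 2).
Integrate: L := L₀·Dx.
L = (-5 + 9·x + 18·x^2)·Dx + (2 + 8·x)·Dx^2 + (-1 + x + 2·x^2)·Dx^3  (order 3).
h: a_k = 0, 0, -9/2, -3, -27/8, -63/10, …
ICs: h(0) = 0, h′(0) = 0, h′′(0) = -9.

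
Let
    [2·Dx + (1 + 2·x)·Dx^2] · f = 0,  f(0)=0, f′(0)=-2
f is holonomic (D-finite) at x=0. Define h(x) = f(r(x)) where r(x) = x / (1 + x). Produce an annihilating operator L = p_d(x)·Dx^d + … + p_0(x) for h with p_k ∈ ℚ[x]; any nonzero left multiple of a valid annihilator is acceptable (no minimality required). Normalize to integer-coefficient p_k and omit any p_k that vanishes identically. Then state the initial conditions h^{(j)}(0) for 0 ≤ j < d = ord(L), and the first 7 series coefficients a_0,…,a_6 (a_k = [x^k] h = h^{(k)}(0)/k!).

f: a_k = 0, -2, 2, -8/3, 4, -32/5, 32/3, …
Substitute x→r, Dx→(1/r')Dx; clear ⇒ L₀.
L = (4 + 6·x)·Dx + (1 + 4·x + 3·x^2)·Dx^2  (order 2).
h: a_k = 0, -2, 4, -26/3, 20, -242/5, 364/3, …
ICs: h(0) = 0, h′(0) = -2.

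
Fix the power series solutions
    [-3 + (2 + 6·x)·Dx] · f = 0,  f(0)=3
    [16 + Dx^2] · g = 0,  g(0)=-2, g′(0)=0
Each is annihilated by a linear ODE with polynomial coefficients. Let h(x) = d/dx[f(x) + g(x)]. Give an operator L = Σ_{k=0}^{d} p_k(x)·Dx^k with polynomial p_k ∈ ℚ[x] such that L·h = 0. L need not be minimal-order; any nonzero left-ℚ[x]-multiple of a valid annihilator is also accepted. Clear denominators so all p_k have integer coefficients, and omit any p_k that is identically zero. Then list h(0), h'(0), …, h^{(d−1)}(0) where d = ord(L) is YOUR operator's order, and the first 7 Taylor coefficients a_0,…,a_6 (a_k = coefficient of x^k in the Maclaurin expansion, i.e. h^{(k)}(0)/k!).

f: a_k = 3, 9/2, -27/8, 81/16, -1215/128, 5103/256, -45927/1024, …
g: a_k = -2, 0, 16, 0, -64/3, 0, 512/45, …
Sum ⇒ L₀ = lclm(L_f,L_g) in ℚ(x)⟨Dx⟩.
h₀' ⇒ L via d/dx closure of L₀.
L = (-9552 - 18432·x - 27648·x^2) + (-2912 - 21024·x - 55296·x^2 - 55296·x^3)·Dx + (-597 - 1152·x - 1728·x^2)·Dx^2 + (-182 - 1314·x - 3456·x^2 - 3456·x^3)·Dx^3  (order 3).
h: a_k = 9/2, 101/4, 243/16, -11837/96, 25515/256, -1542427/7680, 1515591/2048, …
ICs: h(0) = 9/2, h′(0) = 101/4, h′′(0) = 243/8.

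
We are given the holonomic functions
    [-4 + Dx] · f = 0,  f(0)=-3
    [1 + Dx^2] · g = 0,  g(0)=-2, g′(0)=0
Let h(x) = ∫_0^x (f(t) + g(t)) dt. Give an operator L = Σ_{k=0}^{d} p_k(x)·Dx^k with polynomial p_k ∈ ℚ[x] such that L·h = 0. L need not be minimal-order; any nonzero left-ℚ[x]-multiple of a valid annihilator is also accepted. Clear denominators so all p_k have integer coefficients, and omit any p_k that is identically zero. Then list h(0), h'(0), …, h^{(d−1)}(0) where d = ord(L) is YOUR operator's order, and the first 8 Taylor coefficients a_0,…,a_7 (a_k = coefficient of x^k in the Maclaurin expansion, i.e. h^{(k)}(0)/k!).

f: a_k = -3, -12, -24, -32, -32, -128/5, -256/15, -1024/105, …
g: a_k = -2, 0, 1, 0, -1/12, 0, 1/360, 0, …
Sum ⇒ L₀ = lclm(L_f,L_g) in ℚ(x)⟨Dx⟩.
∫: right-multiply L₀ by Dx.
L = -4·Dx + Dx^2 - 4·Dx^3 + Dx^4  (order 4).
h: a_k = 0, -5, -6, -23/3, -8, -77/12, -64/15, -6143/2520, …
ICs: h(0) = 0, h′(0) = -5, h′′(0) = -12, h′′′(0) = -46.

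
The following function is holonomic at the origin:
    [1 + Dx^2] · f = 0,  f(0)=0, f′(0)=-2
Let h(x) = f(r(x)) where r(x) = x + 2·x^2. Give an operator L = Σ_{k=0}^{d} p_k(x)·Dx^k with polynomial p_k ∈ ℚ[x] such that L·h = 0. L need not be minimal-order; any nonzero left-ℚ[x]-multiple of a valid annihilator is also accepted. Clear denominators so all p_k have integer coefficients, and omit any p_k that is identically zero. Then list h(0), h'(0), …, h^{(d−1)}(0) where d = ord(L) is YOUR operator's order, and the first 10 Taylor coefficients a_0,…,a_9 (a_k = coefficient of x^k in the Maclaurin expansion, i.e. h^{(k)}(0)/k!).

f: a_k = 0, -2, 0, 1/3, 0, -1/60, 0, 1/2520, 0, -1/181440, …
Substitute x→r, Dx→(1/r')Dx; clear ⇒ L₀.
L = (1 + 12·x + 48·x^2 + 64·x^3) - 4·Dx + (1 + 4·x)·Dx^2  (order 2).
h: a_k = 0, -2, -4, 1/3, 2, 239/60, 5/2, -1679/2520, -239/180, -235873/181440, …
ICs: h(0) = 0, h′(0) = -2.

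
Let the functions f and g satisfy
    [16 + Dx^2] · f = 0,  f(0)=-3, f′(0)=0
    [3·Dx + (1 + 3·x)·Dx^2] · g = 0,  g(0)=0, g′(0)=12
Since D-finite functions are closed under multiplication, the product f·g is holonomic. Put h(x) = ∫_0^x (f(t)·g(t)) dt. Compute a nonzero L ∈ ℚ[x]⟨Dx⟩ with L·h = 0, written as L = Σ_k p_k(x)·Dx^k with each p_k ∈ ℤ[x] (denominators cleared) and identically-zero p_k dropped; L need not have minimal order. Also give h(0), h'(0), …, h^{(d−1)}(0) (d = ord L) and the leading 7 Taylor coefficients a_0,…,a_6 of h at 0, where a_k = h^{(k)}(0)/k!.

L = (2272 + 127488·x + 781056·x^2 + 1769472·x^3 + 1327104·x^4)·Dx + (4416 + 50112·x + 165888·x^2 + 165888·x^3)·Dx^2 + (1022 + 19392·x + 102816·x^2 + 221184·x^3 + 165888·x^4)·Dx^3 + (276 + 3132·x + 10368·x^2 + 10368·x^3)·Dx^4 + (55 + 714·x + 3375·x^2 + 6912·x^3 + 5184·x^4)·Dx^5  (order 5).
h: a_k = 0, 0, -18, 18, 45, -189/5, -86/5, …
ICs: h(0) = 0, h′(0) = 0, h′′(0) = -36, h′′′(0) = 108, h′′′′(0) = 1080.

f: a_k = -3, 0, 24, 0, -32, 0, 256/15, …
g: a_k = 0, 12, -18, 36, -81, 972/5, -486, …
Sym-product of L_f,L_g gives L₀ (≤ ord 4).
h=∫h₀ ⇒ L = L₀·Dx.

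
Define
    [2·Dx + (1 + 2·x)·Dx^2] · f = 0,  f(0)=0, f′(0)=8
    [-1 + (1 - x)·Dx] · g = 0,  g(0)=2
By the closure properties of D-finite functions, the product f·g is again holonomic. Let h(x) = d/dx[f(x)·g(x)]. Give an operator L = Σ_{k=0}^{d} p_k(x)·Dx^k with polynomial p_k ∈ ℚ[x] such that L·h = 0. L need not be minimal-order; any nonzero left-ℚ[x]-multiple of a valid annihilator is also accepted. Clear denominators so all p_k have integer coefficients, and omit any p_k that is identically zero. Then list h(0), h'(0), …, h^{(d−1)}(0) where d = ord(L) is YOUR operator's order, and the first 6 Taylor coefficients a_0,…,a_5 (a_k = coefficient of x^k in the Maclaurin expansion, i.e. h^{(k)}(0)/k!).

f: a_k = 0, 8, -8, 32/3, -16, 128/5, …
g: a_k = 2, 2, 2, 2, 2, 2, …
Sym-product of L_f,L_g gives L₀ (≤ ord 2).
h₀' ⇒ L via d/dx closure of L₀.
L = 8 + (-1 + 10·x)·Dx + (-1 - x + 2·x^2)·Dx^2  (order 2).
h: a_k = 16, 0, 64, -128/3, 608/3, -1344/5, …
ICs: h(0) = 16, h′(0) = 0.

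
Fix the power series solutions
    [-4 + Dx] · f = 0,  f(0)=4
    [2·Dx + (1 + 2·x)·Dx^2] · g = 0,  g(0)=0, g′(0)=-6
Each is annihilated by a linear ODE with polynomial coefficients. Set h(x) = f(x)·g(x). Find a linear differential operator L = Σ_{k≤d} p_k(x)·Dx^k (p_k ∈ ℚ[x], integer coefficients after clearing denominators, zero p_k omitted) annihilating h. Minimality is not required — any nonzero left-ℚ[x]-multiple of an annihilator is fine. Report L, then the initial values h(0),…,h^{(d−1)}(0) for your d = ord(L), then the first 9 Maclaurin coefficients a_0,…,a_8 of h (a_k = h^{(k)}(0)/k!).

f: a_k = 4, 16, 32, 128/3, 128/3, 512/15, 1024/45, 4096/315, 2048/315, …
g: a_k = 0, -6, 6, -8, 12, -96/5, 32, -384/7, 96, …
h₀=f·g: eliminate ⇒ L₀, order ≤ 1·2.
L = (8 + 32·x) + (-6 - 16·x)·Dx + (1 + 2·x)·Dx^2  (order 2).
h: a_k = 0, -24, -72, -128, -144, -704/5, -256/3, -8704/105, 128/15, …
ICs: h(0) = 0, h′(0) = -24.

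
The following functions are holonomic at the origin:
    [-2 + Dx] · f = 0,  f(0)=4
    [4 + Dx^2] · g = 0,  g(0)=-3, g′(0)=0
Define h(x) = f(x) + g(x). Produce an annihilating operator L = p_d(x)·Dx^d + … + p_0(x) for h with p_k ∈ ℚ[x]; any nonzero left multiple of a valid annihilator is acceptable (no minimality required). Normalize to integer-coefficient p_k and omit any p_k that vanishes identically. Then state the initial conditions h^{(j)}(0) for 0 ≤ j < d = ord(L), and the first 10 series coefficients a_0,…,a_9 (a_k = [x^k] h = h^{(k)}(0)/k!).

L = -8 + 4·Dx - 2·Dx^2 + Dx^3  (order 3).
h: a_k = 1, 8, 14, 16/3, 2/3, 16/15, 28/45, 32/315, 2/315, 16/2835, …
ICs: h(0) = 1, h′(0) = 8, h′′(0) = 28.

f: a_k = 4, 8, 8, 16/3, 8/3, 16/15, 16/45, 32/315, 8/315, 16/2835, …
g: a_k = -3, 0, 6, 0, -2, 0, 4/15, 0, -2/105, 0, …
L₀ := lclm(L_f,L_g); ord L₀ ≤ 1+2.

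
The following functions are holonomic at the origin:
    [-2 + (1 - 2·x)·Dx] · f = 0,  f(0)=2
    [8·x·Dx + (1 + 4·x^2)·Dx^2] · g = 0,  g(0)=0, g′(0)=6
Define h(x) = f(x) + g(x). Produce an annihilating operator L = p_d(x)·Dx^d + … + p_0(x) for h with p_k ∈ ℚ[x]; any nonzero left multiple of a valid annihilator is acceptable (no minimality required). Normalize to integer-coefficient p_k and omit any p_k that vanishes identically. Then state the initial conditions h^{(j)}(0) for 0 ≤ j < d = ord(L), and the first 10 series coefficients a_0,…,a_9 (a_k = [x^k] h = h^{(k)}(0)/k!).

L = (-8 + 64·x + 96·x^2)·Dx + (8 - 8·x + 32·x^2 + 96·x^3)·Dx^2 + (-1 + 16·x^4)·Dx^3  (order 3).
h: a_k = 2, 10, 8, 8, 32, 416/5, 128, 1408/7, 512, 3584/3, …
ICs: h(0) = 2, h′(0) = 10, h′′(0) = 16.

f: a_k = 2, 4, 8, 16, 32, 64, 128, 256, 512, 1024, …
g: a_k = 0, 6, 0, -8, 0, 96/5, 0, -384/7, 0, 512/3, …
L₀ := lclm(L_f,L_g); ord L₀ ≤ 1+2.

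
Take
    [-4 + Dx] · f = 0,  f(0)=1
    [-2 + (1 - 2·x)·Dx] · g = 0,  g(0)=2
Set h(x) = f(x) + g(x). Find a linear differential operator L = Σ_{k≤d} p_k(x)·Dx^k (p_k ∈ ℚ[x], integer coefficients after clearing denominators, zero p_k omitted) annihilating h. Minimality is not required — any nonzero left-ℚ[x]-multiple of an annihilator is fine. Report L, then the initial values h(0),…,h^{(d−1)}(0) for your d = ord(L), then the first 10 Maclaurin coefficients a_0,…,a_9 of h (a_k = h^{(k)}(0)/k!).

f: a_k = 1, 4, 8, 32/3, 32/3, 128/15, 256/45, 1024/315, 512/315, 2048/2835, …
g: a_k = 2, 4, 8, 16, 32, 64, 128, 256, 512, 1024, …
Weyl lclm of L_f,L_g ⇒ L₀ (ord ≤ 2).
L = 32·x + (4 - 32·x + 32·x^2)·Dx + (-1 + 6·x - 8·x^2)·Dx^2  (order 2).
h: a_k = 3, 8, 16, 80/3, 128/3, 1088/15, 6016/45, 81664/315, 161792/315, 2905088/2835, …
ICs: h(0) = 3, h′(0) = 8.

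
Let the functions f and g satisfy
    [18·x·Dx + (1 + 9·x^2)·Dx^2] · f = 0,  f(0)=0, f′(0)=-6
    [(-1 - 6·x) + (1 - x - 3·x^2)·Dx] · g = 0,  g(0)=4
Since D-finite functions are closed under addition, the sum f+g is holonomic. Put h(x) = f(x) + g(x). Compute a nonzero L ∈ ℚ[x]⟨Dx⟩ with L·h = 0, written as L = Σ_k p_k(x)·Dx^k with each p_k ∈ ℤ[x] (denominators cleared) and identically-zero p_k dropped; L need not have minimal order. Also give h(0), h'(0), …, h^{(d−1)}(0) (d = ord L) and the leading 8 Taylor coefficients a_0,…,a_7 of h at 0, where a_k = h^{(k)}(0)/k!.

f: a_k = 0, -6, 0, 18, 0, -486/5, 0, 4374/7, …
g: a_k = 4, 4, 16, 28, 76, 160, 388, 868, …
Weyl lclm of L_f,L_g ⇒ L₀ (ord ≤ 3).
L = (72 - 288·x - 4428·x^2 - 9720·x^3 - 33534·x^4 - 13122·x^6)·Dx + (-30 - 180·x - 144·x^2 - 1728·x^3 - 9153·x^4 - 23814·x^5 - 2187·x^6 - 13122·x^7)·Dx^2 + (4 + 14·x + 114·x^2 - 36·x^3 + 459·x^4 - 1539·x^5 - 2430·x^6 - 729·x^7 - 2187·x^8)·Dx^3  (order 3).
h: a_k = 4, -2, 16, 46, 76, 314/5, 388, 10450/7, …
ICs: h(0) = 4, h′(0) = -2, h′′(0) = 32.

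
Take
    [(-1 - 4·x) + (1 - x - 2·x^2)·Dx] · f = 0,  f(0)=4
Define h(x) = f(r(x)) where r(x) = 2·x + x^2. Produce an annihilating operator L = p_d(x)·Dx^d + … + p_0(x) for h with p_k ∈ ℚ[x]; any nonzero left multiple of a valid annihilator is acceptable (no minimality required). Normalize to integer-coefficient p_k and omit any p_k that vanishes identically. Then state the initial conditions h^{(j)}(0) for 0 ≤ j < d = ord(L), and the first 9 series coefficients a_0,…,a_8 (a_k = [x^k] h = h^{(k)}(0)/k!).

L = (2 + 16·x + 8·x^2) + (-1 + 3·x + 6·x^2 + 2·x^3)·Dx  (order 1).
h: a_k = 4, 8, 52, 208, 956, 4216, 18804, 83616, 372108, …
ICs: h(0) = 4.

f: a_k = 4, 4, 12, 20, 44, 84, 172, 340, 684, …
Substitute x→r, Dx→(1/r')Dx; clear ⇒ L₀.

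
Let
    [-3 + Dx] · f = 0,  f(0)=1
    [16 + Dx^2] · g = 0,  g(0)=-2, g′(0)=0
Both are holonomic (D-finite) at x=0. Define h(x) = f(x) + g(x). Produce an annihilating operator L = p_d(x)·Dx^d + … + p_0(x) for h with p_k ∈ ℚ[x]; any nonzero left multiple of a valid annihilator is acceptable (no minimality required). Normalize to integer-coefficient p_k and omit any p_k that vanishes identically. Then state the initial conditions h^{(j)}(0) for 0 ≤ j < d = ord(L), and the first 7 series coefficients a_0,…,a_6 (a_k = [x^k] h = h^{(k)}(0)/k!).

L = -48 + 16·Dx - 3·Dx^2 + Dx^3  (order 3).
h: a_k = -1, 3, 41/2, 9/2, -431/24, 81/40, 8921/720, …
ICs: h(0) = -1, h′(0) = 3, h′′(0) = 41.

f: a_k = 1, 3, 9/2, 9/2, 27/8, 81/40, 81/80, …
g: a_k = -2, 0, 16, 0, -64/3, 0, 512/45, …
f+g: L₀ = lclm(L_f,L_g), ord ≤ 1+2.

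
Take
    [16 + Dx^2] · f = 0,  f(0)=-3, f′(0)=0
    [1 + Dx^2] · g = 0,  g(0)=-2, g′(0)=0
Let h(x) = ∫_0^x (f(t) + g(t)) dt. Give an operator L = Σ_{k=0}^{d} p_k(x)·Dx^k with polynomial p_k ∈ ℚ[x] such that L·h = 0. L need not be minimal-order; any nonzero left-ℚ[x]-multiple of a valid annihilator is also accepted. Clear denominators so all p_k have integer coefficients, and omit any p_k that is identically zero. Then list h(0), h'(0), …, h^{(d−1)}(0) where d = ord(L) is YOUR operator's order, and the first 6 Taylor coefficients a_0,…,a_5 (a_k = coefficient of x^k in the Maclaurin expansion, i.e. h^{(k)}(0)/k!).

f: a_k = -3, 0, 24, 0, -32, 0, …
g: a_k = -2, 0, 1, 0, -1/12, 0, …
h₀=f+g: left-lcm gives L₀, ord ≤ 4.
h=∫₀ˣh₀: take L = L₀·Dx.
L = 16·Dx + 17·Dx^3 + Dx^5  (order 5).
h: a_k = 0, -5, 0, 25/3, 0, -77/12, …
ICs: h(0) = 0, h′(0) = -5, h′′(0) = 0, h′′′(0) = 50, h′′′′(0) = 0.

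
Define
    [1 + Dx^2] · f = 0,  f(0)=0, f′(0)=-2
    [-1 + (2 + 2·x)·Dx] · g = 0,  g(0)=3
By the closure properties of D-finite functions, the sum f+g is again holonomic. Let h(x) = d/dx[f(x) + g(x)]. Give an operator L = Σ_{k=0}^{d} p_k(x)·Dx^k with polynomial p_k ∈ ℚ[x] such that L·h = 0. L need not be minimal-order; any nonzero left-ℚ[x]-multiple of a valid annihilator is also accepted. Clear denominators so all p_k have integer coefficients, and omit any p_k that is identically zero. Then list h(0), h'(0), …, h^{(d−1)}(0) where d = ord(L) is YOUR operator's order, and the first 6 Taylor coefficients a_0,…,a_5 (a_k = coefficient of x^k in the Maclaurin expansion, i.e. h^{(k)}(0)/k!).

L = (-19 - 8·x - 4·x^2) + (-14 - 30·x - 24·x^2 - 8·x^3)·Dx + (-19 - 8·x - 4·x^2)·Dx^2 + (-14 - 30·x - 24·x^2 - 8·x^3)·Dx^3  (order 3).
h: a_k = -1/2, -3/4, 25/16, -15/32, 251/768, -189/512, …
ICs: h(0) = -1/2, h′(0) = -3/4, h′′(0) = 25/8.

f: a_k = 0, -2, 0, 1/3, 0, -1/60, …
g: a_k = 3, 3/2, -3/8, 3/16, -15/128, 21/256, …
h₀=f+g: left-lcm gives L₀, ord ≤ 3.
h₀' ⇒ L via d/dx closure of L₀.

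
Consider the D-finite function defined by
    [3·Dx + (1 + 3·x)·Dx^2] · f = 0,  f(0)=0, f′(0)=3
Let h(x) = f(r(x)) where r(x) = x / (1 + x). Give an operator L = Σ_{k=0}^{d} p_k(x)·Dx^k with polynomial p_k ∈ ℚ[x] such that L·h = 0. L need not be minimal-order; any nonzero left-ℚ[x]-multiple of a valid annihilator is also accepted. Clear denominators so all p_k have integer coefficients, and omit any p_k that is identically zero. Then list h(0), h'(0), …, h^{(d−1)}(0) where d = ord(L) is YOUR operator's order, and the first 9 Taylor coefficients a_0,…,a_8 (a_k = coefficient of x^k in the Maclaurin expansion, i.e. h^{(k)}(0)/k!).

f: a_k = 0, 3, -9/2, 9, -81/4, 243/5, -243/2, 2187/7, -6561/8, …
h₀=f(r): pull back L_f along r ⇒ L₀.
L = (5 + 8·x)·Dx + (1 + 5·x + 4·x^2)·Dx^2  (order 2).
h: a_k = 0, 3, -15/2, 21, -255/4, 1023/5, -1365/2, 16383/7, -65535/8, …
ICs: h(0) = 0, h′(0) = 3.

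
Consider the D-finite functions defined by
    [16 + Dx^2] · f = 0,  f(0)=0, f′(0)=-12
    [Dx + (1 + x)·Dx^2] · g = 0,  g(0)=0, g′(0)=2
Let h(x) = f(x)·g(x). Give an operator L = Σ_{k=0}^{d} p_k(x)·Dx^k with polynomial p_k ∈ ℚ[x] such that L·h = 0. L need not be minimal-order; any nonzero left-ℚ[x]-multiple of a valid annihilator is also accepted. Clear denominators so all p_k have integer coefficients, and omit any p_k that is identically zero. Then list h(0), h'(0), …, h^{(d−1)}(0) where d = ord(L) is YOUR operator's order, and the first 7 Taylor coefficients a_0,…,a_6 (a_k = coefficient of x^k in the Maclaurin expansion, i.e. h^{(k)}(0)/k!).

f: a_k = 0, -12, 0, 32, 0, -128/5, 0, …
g: a_k = 0, 2, -1, 2/3, -1/2, 2/5, -1/3, …
h₀=f·g: eliminate ⇒ L₀, order ≤ 2·2.
L = (15072 + 62976·x + 97024·x^2 + 65536·x^3 + 16384·x^4) + (1984 + 6080·x + 6144·x^2 + 2048·x^3)·Dx + (1950 + 8000·x + 12192·x^2 + 8192·x^3 + 2048·x^4)·Dx^2 + (124 + 380·x + 384·x^2 + 128·x^3)·Dx^3 + (63 + 254·x + 383·x^2 + 256·x^3 + 64·x^4)·Dx^4  (order 4).
h: a_k = 0, 0, -24, 12, 56, -26, -104/3, …
ICs: h(0) = 0, h′(0) = 0, h′′(0) = -48, h′′′(0) = 72.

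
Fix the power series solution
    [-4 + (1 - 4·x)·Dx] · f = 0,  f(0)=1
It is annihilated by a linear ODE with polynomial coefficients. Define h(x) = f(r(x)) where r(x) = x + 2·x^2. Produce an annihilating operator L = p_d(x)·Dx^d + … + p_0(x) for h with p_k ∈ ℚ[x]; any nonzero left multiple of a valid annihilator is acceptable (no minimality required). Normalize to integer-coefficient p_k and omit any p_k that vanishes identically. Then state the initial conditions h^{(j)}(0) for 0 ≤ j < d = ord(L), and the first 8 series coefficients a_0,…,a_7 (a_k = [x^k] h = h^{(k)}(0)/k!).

L = (4 + 16·x) + (-1 + 4·x + 8·x^2)·Dx  (order 1).
h: a_k = 1, 4, 24, 128, 704, 3840, 20992, 114688, …
ICs: h(0) = 1.

f: a_k = 1, 4, 16, 64, 256, 1024, 4096, 16384, …
Change of var in L_f (x↦r) gives L₀.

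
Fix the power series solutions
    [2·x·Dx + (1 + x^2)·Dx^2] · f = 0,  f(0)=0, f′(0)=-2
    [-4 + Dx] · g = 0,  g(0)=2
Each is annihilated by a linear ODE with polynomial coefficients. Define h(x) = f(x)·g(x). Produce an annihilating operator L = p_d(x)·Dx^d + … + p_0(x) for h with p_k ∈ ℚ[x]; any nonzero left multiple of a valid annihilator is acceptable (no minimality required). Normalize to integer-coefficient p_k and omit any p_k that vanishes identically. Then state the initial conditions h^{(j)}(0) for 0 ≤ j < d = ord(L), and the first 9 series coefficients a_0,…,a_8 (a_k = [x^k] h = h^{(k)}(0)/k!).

L = (16 - 8·x + 16·x^2) + (-8 + 2·x - 8·x^2)·Dx + (1 + x^2)·Dx^2  (order 2).
h: a_k = 0, -4, -16, -92/3, -112/3, -164/5, -208/9, -1508/105, -496/63, …
ICs: h(0) = 0, h′(0) = -4.

f: a_k = 0, -2, 0, 2/3, 0, -2/5, 0, 2/7, 0, …
g: a_k = 2, 8, 16, 64/3, 64/3, 256/15, 512/45, 2048/315, 1024/315, …
L₀ := L_f ⊗_s L_g (sym. prod.), ord ≤ 2.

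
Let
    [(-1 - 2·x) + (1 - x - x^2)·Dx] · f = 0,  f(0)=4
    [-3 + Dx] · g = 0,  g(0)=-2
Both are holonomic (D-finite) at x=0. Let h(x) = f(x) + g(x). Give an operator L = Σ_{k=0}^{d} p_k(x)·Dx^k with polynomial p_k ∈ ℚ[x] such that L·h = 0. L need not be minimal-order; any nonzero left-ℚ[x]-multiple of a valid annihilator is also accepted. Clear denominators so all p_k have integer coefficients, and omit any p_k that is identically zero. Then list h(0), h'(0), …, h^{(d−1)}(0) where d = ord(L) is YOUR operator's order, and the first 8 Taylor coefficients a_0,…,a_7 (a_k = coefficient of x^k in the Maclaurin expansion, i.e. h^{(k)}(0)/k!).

L = (-3 - 9·x - 45·x^2 - 18·x^3) + (-5 + 24·x + 15·x^2 - 18·x^3 - 9·x^4)·Dx + (2 - 7·x + 8·x^3 + 3·x^4)·Dx^2  (order 2).
h: a_k = 2, -2, -1, 3, 53/4, 559/20, 1999/40, 23277/280, …
ICs: h(0) = 2, h′(0) = -2.

f: a_k = 4, 4, 8, 12, 20, 32, 52, 84, …
g: a_k = -2, -6, -9, -9, -27/4, -81/20, -81/40, -243/280, …
Sum ⇒ L₀ = lclm(L_f,L_g) in ℚ(x)⟨Dx⟩.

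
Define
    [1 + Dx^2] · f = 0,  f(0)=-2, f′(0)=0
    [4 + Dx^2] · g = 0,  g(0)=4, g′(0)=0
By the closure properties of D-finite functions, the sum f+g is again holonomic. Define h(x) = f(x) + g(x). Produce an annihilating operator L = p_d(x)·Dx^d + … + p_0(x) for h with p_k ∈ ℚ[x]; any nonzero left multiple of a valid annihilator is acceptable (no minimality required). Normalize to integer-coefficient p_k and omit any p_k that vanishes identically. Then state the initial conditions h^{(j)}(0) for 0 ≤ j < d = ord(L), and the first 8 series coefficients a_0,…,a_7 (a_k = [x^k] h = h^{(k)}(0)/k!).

f: a_k = -2, 0, 1, 0, -1/12, 0, 1/360, 0, …
g: a_k = 4, 0, -8, 0, 8/3, 0, -16/45, 0, …
Weyl lclm of L_f,L_g ⇒ L₀ (ord ≤ 4).
L = 4 + 5·Dx^2 + Dx^4  (order 4).
h: a_k = 2, 0, -7, 0, 31/12, 0, -127/360, 0, …
ICs: h(0) = 2, h′(0) = 0, h′′(0) = -14, h′′′(0) = 0.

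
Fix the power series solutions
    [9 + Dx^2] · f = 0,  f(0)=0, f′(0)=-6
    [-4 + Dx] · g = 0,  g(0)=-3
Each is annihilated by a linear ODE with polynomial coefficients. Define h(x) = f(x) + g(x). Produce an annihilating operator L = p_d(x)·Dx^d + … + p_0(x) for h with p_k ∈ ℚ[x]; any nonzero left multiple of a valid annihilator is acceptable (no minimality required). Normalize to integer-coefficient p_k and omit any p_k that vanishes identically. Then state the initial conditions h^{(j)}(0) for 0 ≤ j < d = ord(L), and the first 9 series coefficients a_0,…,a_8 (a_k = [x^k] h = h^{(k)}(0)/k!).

L = -36 + 9·Dx - 4·Dx^2 + Dx^3  (order 3).
h: a_k = -3, -18, -24, -23, -32, -593/20, -256/15, -7463/840, -512/105, …
ICs: h(0) = -3, h′(0) = -18, h′′(0) = -48.

f: a_k = 0, -6, 0, 9, 0, -81/20, 0, 243/280, 0, …
g: a_k = -3, -12, -24, -32, -32, -128/5, -256/15, -1024/105, -512/105, …
Weyl lclm of L_f,L_g ⇒ L₀ (ord ≤ 3).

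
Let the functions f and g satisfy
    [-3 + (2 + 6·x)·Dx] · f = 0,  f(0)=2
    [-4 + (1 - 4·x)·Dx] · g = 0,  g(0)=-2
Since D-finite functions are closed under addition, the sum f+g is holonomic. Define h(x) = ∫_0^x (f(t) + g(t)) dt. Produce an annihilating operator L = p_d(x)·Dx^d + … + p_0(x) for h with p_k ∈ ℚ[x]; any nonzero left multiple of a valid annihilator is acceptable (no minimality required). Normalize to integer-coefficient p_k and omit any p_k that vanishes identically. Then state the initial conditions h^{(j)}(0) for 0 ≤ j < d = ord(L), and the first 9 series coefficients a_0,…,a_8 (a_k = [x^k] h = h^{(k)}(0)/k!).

L = (228 + 432·x)·Dx + (-137 - 696·x - 1296·x^2)·Dx^2 + (10 + 62·x - 192·x^2 - 864·x^3)·Dx^3  (order 3).
h: a_k = 0, 0, -5/2, -137/12, -997/32, -33173/320, -260443/768, -4209613/3584, -33482261/8192, …
ICs: h(0) = 0, h′(0) = 0, h′′(0) = -5.

f: a_k = 2, 3, -9/4, 27/8, -405/64, 1701/128, -15309/512, 72171/1024, -2814669/16384, …
g: a_k = -2, -8, -32, -128, -512, -2048, -8192, -32768, -131072, …
Sum ⇒ L₀ = lclm(L_f,L_g) in ℚ(x)⟨Dx⟩.
h=∫₀ˣh₀: take L = L₀·Dx.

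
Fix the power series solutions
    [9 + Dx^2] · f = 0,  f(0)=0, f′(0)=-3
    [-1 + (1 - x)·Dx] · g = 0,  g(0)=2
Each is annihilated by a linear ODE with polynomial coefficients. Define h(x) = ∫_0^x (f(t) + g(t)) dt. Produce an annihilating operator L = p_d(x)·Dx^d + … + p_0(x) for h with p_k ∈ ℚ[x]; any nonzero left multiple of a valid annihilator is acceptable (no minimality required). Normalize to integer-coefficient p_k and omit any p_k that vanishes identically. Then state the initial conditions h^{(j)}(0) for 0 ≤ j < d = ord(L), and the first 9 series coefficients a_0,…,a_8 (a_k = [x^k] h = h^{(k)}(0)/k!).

f: a_k = 0, -3, 0, 9/2, 0, -81/40, 0, 243/560, 0, …
g: a_k = 2, 2, 2, 2, 2, 2, 2, 2, 2, …
h₀=f+g: left-lcm gives L₀, ord ≤ 3.
h=∫h₀ ⇒ L = L₀·Dx.
L = (-135 + 162·x - 81·x^2)·Dx + (99 - 261·x + 243·x^2 - 81·x^3)·Dx^2 + (-15 + 18·x - 9·x^2)·Dx^3 + (11 - 29·x + 27·x^2 - 9·x^3)·Dx^4  (order 4).
h: a_k = 0, 2, -1/2, 2/3, 13/8, 2/5, -1/240, 2/7, 1363/4480, …
ICs: h(0) = 0, h′(0) = 2, h′′(0) = -1, h′′′(0) = 4.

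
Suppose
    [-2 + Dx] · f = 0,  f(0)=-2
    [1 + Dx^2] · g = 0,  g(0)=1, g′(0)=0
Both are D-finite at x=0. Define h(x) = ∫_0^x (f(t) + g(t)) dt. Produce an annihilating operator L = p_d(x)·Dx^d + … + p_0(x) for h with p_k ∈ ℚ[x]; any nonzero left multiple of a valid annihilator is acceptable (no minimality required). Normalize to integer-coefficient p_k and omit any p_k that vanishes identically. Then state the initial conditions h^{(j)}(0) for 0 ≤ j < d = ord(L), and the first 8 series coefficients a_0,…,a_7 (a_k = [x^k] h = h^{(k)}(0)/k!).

f: a_k = -2, -4, -4, -8/3, -4/3, -8/15, -8/45, -16/315, …
g: a_k = 1, 0, -1/2, 0, 1/24, 0, -1/720, 0, …
h₀=f+g: left-lcm gives L₀, ord ≤ 3.
Integrate: L := L₀·Dx.
L = -2·Dx + Dx^2 - 2·Dx^3 + Dx^4  (order 4).
h: a_k = 0, -1, -2, -3/2, -2/3, -31/120, -4/45, -43/1680, …
ICs: h(0) = 0, h′(0) = -1, h′′(0) = -4, h′′′(0) = -9.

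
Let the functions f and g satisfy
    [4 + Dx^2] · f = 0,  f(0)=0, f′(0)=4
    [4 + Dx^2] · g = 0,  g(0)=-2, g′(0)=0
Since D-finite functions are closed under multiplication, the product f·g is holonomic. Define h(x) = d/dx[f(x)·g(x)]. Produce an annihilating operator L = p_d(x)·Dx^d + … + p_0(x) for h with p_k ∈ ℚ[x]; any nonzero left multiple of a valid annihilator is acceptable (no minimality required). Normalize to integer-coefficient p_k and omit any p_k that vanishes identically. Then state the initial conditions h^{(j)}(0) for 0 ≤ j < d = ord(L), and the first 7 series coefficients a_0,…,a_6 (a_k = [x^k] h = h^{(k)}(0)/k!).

f: a_k = 0, 4, 0, -8/3, 0, 8/15, 0, …
g: a_k = -2, 0, 4, 0, -4/3, 0, 8/45, …
Sym-product of L_f,L_g gives L₀ (≤ ord 4).
h₀' ⇒ L via d/dx closure of L₀.
L = 16 + Dx^2  (order 2).
h: a_k = -8, 0, 64, 0, -256/3, 0, 2048/45, …
ICs: h(0) = -8, h′(0) = 0.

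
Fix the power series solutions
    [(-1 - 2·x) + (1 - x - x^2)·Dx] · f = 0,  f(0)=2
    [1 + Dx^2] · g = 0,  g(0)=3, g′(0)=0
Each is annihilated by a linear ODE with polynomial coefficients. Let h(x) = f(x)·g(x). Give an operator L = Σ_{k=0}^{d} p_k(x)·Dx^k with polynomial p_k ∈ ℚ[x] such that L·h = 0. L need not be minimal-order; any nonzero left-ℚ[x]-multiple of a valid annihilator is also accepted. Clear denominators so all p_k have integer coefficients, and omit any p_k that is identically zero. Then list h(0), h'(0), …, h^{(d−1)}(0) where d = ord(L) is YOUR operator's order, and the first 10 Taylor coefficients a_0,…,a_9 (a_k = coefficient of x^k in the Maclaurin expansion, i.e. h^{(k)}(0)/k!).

f: a_k = 2, 2, 4, 6, 10, 16, 26, 42, 68, 110, …
g: a_k = 3, 0, -3/2, 0, 1/8, 0, -1/240, 0, 1/13440, 0, …
Sym-product of L_f,L_g gives L₀ (≤ ord 2).
L = (1 + x + x^2) + (2 + 4·x)·Dx + (-1 + x + x^2)·Dx^2  (order 2).
h: a_k = 6, 6, 9, 15, 97/4, 157/4, 7619/120, 12329/120, 372363/2240, 1807513/6720, …
ICs: h(0) = 6, h′(0) = 6.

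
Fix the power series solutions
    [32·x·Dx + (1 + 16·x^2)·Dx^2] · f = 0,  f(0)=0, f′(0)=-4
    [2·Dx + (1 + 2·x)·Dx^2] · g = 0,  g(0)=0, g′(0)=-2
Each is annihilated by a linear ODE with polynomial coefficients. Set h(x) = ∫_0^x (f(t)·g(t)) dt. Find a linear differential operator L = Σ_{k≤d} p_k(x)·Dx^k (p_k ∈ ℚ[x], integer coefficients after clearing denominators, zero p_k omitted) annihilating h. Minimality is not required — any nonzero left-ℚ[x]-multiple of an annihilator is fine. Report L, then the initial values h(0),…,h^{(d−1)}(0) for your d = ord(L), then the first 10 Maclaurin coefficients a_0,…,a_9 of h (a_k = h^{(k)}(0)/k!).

L = (2304 + 8960·x + 114688·x^2 + 552960·x^3 + 983040·x^4 + 851968·x^5 + 1048576·x^7)·Dx^2 + (1032 + 14720·x + 111872·x^2 + 616448·x^3 + 1884160·x^4 + 3047424·x^5 + 2293760·x^6 + 1572864·x^7 + 3670016·x^8)·Dx^3 + (72 + 2512·x + 19968·x^2 + 99072·x^3 + 393216·x^4 + 1019904·x^5 + 1572864·x^6 + 1376256·x^7 + 1572864·x^8 + 2097152·x^9)·Dx^4 + (17 + 132·x + 964·x^2 + 4864·x^3 + 18432·x^4 + 55296·x^5 + 129024·x^6 + 196608·x^7 + 196608·x^8 + 262144·x^9 + 262144·x^10)·Dx^5  (order 5).
h: a_k = 0, 0, 0, 8/3, -2, -32/5, 40/9, 2432/45, -688/15, -20992/45, …
ICs: h(0) = 0, h′(0) = 0, h′′(0) = 0, h′′′(0) = 16, h′′′′(0) = -48.

f: a_k = 0, -4, 0, 64/3, 0, -1024/5, 0, 16384/7, 0, -262144/9, …
g: a_k = 0, -2, 2, -8/3, 4, -32/5, 32/3, -128/7, 32, -512/9, …
L₀ := L_f ⊗_s L_g (sym. prod.), ord ≤ 4.
Integrate: L := L₀·Dx.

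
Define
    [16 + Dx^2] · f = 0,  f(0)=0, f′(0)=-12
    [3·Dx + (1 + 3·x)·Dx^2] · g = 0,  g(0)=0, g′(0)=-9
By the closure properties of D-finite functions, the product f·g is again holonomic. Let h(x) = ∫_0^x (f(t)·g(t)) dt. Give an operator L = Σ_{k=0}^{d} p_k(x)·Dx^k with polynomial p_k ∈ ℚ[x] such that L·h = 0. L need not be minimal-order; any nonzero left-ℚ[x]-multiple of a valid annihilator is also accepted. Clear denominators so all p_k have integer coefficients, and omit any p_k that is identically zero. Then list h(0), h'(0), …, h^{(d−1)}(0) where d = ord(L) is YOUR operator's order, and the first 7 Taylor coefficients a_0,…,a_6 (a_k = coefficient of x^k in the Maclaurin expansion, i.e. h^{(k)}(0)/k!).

L = (2272 + 127488·x + 781056·x^2 + 1769472·x^3 + 1327104·x^4)·Dx + (4416 + 50112·x + 165888·x^2 + 165888·x^3)·Dx^2 + (1022 + 19392·x + 102816·x^2 + 221184·x^3 + 165888·x^4)·Dx^3 + (276 + 3132·x + 10368·x^2 + 10368·x^3)·Dx^4 + (55 + 714·x + 3375·x^2 + 6912·x^3 + 5184·x^4)·Dx^5  (order 5).
h: a_k = 0, 0, 0, 36, -81/2, 36/5, -99/2, …
ICs: h(0) = 0, h′(0) = 0, h′′(0) = 0, h′′′(0) = 216, h′′′′(0) = -972.

f: a_k = 0, -12, 0, 32, 0, -128/5, 0, …
g: a_k = 0, -9, 27/2, -27, 243/4, -729/5, 729/2, …
Sym-product of L_f,L_g gives L₀ (≤ ord 4).
h=∫₀ˣh₀: take L = L₀·Dx.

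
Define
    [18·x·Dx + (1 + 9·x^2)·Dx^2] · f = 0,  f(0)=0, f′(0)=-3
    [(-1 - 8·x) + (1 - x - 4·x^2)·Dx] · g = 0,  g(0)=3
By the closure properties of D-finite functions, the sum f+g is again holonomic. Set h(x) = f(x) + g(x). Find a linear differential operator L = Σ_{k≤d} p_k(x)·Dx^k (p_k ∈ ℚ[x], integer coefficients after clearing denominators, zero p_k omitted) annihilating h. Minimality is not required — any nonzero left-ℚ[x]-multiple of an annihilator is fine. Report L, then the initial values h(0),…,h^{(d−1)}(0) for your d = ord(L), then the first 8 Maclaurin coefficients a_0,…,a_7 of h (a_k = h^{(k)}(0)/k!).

L = (90 - 360·x - 6462·x^2 - 14688·x^3 - 63936·x^4 - 31104·x^6)·Dx + (-36 - 294·x - 324·x^2 - 3198·x^3 - 13680·x^4 - 46080·x^5 - 3888·x^6 - 31104·x^7)·Dx^2 + (5 + 16·x + 160·x^2 - 96·x^3 + 555·x^4 - 2304·x^5 - 4896·x^6 - 1296·x^7 - 5184·x^8)·Dx^3  (order 3).
h: a_k = 3, 0, 15, 36, 87, 732/5, 543, 11448/7, …
ICs: h(0) = 3, h′(0) = 0, h′′(0) = 30.

f: a_k = 0, -3, 0, 9, 0, -243/5, 0, 2187/7, …
g: a_k = 3, 3, 15, 27, 87, 195, 543, 1323, …
h₀=f+g: left-lcm gives L₀, ord ≤ 3.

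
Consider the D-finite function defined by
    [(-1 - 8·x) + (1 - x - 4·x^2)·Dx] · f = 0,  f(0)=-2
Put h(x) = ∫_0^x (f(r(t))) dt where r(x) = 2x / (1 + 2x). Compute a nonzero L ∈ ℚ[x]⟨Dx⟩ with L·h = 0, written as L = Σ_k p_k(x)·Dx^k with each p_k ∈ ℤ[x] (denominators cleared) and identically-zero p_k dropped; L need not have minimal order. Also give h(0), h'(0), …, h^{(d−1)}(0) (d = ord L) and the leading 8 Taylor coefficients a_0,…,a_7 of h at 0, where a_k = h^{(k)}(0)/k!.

L = (2 + 36·x)·Dx + (-1 - 4·x + 12·x^2 + 32·x^3)·Dx^2  (order 2).
h: a_k = 0, -2, -2, -32/3, 0, -512/5, 512/3, -10240/7, …
ICs: h(0) = 0, h′(0) = -2.

f: a_k = -2, -2, -10, -18, -58, -130, -362, -882, …
L₀ from L_f via x↦r, Dx↦r'^{-1}Dx.
h=∫h₀ ⇒ L = L₀·Dx.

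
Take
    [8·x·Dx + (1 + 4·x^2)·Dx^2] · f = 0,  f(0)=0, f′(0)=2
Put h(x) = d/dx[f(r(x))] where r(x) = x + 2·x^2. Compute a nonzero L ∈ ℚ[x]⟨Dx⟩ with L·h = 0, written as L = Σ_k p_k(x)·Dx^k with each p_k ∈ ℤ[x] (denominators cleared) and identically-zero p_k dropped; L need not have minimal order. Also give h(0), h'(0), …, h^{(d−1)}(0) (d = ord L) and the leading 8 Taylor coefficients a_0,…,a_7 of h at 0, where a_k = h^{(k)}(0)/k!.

L = (-4 + 8·x + 64·x^2 + 192·x^3 + 192·x^4) + (1 + 4·x + 4·x^2 + 32·x^3 + 80·x^4 + 64·x^5)·Dx  (order 1).
h: a_k = 2, 8, -8, -64, -128, 256, 1664, 2048, …
ICs: h(0) = 2.

f: a_k = 0, 2, 0, -8/3, 0, 32/5, 0, -128/7, …
Change of var in L_f (x↦r) gives L₀.
h₀' ⇒ L via d/dx closure of L₀.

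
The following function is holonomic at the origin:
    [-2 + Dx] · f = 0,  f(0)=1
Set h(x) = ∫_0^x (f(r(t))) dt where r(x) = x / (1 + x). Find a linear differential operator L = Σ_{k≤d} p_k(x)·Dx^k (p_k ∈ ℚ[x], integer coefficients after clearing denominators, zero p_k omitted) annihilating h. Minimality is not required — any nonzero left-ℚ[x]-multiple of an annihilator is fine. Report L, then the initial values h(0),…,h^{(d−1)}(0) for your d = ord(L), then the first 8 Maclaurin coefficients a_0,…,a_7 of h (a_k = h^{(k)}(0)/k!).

f: a_k = 1, 2, 2, 4/3, 2/3, 4/15, 4/45, 8/315, …
Change of var in L_f (x↦r) gives L₀.
∫: right-multiply L₀ by Dx.
L = -2·Dx + (1 + 2·x + x^2)·Dx^2  (order 2).
h: a_k = 0, 1, 1, 0, -1/6, 2/15, -1/15, 4/315, …
ICs: h(0) = 0, h′(0) = 1.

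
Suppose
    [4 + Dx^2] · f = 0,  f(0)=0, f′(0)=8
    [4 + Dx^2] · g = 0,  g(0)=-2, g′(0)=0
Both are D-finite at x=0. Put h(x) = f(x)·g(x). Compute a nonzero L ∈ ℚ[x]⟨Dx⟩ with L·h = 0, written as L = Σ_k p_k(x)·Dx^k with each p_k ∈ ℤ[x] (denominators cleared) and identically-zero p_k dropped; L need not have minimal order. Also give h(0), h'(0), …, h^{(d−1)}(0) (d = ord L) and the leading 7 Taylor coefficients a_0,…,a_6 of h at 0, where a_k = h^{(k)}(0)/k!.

L = 16·Dx + Dx^3  (order 3).
h: a_k = 0, -16, 0, 128/3, 0, -512/15, 0, …
ICs: h(0) = 0, h′(0) = -16, h′′(0) = 0.

f: a_k = 0, 8, 0, -16/3, 0, 16/15, 0, …
g: a_k = -2, 0, 4, 0, -4/3, 0, 8/45, …
Product ⇒ symmetric product L₀, ord ≤ 4.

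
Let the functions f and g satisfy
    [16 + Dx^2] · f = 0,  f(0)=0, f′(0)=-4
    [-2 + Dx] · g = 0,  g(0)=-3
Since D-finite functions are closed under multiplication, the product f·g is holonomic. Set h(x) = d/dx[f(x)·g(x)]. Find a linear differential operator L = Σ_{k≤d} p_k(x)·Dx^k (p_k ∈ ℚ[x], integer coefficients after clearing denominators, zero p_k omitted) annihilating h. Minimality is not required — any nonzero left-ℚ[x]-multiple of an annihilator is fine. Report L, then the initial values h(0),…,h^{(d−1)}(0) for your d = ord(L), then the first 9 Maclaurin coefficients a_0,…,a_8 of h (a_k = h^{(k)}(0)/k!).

L = 20 - 4·Dx + Dx^2  (order 2).
h: a_k = 12, 48, -24, -192, -152, 352/5, 2224/15, 256/5, -2872/105, …
ICs: h(0) = 12, h′(0) = 48.

f: a_k = 0, -4, 0, 32/3, 0, -128/15, 0, 1024/315, 0, …
g: a_k = -3, -6, -6, -4, -2, -4/5, -4/15, -8/105, -2/105, …
f·g: L₀ = L_f ⊗_s L_g, ord ≤ 2·1.
h₀' ⇒ L via d/dx closure of L₀.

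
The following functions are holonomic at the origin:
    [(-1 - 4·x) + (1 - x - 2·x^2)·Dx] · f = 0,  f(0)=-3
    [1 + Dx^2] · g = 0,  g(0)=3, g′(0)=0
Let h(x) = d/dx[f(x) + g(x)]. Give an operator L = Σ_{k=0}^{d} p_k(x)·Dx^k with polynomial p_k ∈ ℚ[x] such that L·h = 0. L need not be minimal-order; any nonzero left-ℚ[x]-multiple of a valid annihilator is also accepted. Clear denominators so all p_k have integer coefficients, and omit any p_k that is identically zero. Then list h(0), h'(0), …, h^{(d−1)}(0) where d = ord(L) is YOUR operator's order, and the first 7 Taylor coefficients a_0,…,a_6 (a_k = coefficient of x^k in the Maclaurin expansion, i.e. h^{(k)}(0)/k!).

L = (270 + 1200·x + 2862·x^2 + 1860·x^3 + 1920·x^4 + 144·x^5 + 96·x^6) + (-31 - 115·x + 75·x^2 + 241·x^3 + 430·x^4 + 372·x^5 + 56·x^6 + 32·x^7)·Dx + (270 + 1200·x + 2862·x^2 + 1860·x^3 + 1920·x^4 + 144·x^5 + 96·x^6)·Dx^2 + (-31 - 115·x + 75·x^2 + 241·x^3 + 430·x^4 + 372·x^5 + 56·x^6 + 32·x^7)·Dx^3  (order 3).
h: a_k = -3, -21, -45, -263/2, -315, -30961/40, -1785, …
ICs: h(0) = -3, h′(0) = -21, h′′(0) = -90.

f: a_k = -3, -3, -9, -15, -33, -63, -129, …
g: a_k = 3, 0, -3/2, 0, 1/8, 0, -1/240, …
L₀ := lclm(L_f,L_g); ord L₀ ≤ 1+2.
Derive L from L₀ (diff closure).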